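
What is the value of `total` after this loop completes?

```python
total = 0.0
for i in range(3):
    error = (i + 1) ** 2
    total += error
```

Sum of squared losses 1² + 2² + ... + 3²
`total` takes the values: 0.0 → 1.0 → 5.0 → 14.0

Answer: 14.0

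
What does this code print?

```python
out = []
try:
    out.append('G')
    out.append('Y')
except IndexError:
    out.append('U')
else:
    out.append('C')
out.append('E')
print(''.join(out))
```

Execution trace: 'G' (try body) → 'Y' (try body, no exception) → 'C' (else) → 'E' (after the try/except). Output: GYCE

Answer: GYCE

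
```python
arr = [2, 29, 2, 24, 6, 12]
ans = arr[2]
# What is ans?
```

Trace:
`arr = [2, 29, 2, 24, 6, 12]` → arr = [2, 29, 2, 24, 6, 12]
`ans = arr[2]` → ans = 2
So ans = 2

Answer: 2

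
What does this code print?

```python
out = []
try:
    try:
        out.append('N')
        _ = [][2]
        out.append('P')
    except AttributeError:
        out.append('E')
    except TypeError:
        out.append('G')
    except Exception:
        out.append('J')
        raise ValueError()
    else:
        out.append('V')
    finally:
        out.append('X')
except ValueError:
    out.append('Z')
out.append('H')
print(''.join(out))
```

Execution trace: 'N' (inner try body) → 'J' (inner except Exception) → 'X' (inner finally) → 'Z' (outer except ValueError) → 'H' (after the try/except). Output: NJXZH

Answer: NJXZH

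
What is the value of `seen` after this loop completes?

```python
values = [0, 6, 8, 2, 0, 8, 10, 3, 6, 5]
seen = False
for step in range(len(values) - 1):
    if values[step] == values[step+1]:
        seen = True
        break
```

Check consecutive duplicates in [0, 6, 8, 2, 0, 8, 10, 3, 6, 5]
`seen` takes the values: False

Answer: False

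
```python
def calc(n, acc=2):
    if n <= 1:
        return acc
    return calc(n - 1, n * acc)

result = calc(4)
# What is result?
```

Accumulator trace (n, acc): (4, 2) -> (3, 8) -> (2, 24) -> (1, 48) -> return 48

Answer: 48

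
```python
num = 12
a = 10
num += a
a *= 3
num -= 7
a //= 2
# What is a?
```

Trace:
`num = 12` → num = 12
`a = 10` → a = 10
`num += a` → num = 22
`a *= 3` → a = 30
`num -= 7` → num = 15
`a //= 2` → a = 15
So a = 15

Answer: 15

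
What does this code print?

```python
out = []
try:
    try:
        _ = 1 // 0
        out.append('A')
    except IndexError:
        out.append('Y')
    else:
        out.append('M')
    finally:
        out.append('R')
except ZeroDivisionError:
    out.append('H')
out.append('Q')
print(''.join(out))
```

Execution trace: 'R' (finally) → 'H' (outer except ZeroDivisionError) → 'Q' (after the try/except). Output: RHQ

Answer: RHQ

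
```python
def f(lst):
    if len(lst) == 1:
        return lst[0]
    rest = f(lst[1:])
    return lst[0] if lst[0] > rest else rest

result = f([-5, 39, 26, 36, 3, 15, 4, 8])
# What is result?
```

Recursive max over [-5, 39, 26, 36, 3, 15, 4, 8] = 39

Answer: 39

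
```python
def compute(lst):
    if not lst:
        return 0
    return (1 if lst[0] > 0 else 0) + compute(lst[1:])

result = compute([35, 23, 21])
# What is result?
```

Count of positive elements in [35, 23, 21] = 3

Answer: 3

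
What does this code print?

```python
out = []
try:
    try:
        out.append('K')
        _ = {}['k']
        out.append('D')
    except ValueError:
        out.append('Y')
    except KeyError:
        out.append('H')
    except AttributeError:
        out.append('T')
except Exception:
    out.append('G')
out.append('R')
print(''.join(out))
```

Execution trace: 'K' (inner try body) → 'H' (inner except KeyError) → 'R' (after the try/except). Output: KHR

Answer: KHR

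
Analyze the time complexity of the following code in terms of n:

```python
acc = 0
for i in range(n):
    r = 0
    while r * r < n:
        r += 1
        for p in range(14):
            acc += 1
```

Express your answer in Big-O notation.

Each loop level contributes: n × √n × 1. Multiplying the contributions gives O(n√n).

Answer: O(n√n)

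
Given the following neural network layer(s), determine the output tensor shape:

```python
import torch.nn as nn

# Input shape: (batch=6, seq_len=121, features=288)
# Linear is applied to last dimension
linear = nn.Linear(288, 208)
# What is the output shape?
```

Input: (6, 121, 288) -> Output: (6, 121, 208)

Answer: (6, 121, 208)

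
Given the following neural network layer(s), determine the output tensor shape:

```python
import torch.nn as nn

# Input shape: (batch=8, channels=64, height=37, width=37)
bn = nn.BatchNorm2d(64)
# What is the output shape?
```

Input: (8, 64, 37, 37) -> Output: (8, 64, 37, 37)

Answer: (8, 64, 37, 37)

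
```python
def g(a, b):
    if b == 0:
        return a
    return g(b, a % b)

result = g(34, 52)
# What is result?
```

g(34, 52) -> g(52, 34) -> g(34, 18) -> g(18, 16) -> g(16, 2) -> g(2, 0) -> 2

Answer: 2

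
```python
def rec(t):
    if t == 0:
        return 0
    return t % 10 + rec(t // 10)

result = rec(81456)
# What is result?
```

Sum of digits of 81456: 6 + 5 + 4 + 1 + 8 = 24

Answer: 24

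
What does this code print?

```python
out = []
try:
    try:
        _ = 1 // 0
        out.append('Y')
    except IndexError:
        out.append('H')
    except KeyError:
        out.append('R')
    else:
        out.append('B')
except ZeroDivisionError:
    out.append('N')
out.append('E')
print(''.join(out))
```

Execution trace: 'N' (outer except ZeroDivisionError) → 'E' (after the try/except). Output: NE

Answer: NE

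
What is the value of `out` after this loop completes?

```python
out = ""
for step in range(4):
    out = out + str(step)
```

Concatenate digits 0 to 3
`out` takes the values: "" → "0" → "01" → "012" → "0123"

Answer: "0123"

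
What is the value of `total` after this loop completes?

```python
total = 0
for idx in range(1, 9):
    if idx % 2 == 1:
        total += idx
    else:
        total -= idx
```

Add odd, subtract even
`total` takes the values: 0 → 1 → -1 → 2 → -2 → 3 → -3 → 4 → -4

Answer: -4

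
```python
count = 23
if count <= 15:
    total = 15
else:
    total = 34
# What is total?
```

Trace:
`count = 23` → count = 23
`if count <= 15: ...` → count <= 15 is False, take else branch → total = 34
So total = 34

Answer: 34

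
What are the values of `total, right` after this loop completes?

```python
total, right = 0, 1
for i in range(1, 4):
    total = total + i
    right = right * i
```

Sum and factorial of 1 to 3
`total, right` takes the values: (0, 1) → (1, 1) → (3, 1) → (3, 2) → (6, 2) → (6, 6)

Answer: 6, 6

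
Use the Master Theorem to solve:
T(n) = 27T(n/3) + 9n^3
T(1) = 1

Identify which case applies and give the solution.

a=27, b=3, f(n)=9n^3. log_3(27) = 3. Since c=3 = 3, Case 2 applies: T(n) = Θ(n^log_b(a) · log n) = O(n^3 log n).

Answer: O(n^3 log n) - Case 2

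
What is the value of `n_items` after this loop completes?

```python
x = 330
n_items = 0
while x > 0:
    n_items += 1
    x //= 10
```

Count digits by repeated division by 10
`n_items` takes the values: 0 → 1 → 2 → 3

Answer: 3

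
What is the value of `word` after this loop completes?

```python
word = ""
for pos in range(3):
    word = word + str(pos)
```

Concatenate digits 0 to 2
`word` takes the values: "" → "0" → "01" → "012"

Answer: "012"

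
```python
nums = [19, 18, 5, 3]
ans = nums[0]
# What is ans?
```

Trace:
`nums = [19, 18, 5, 3]` → nums = [19, 18, 5, 3]
`ans = nums[0]` → ans = 19
So ans = 19

Answer: 19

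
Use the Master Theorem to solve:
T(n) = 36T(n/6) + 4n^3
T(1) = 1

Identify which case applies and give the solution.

a=36, b=6, f(n)=4n^3. log_6(36) = 2. Since c=3 > 2 and the regularity condition holds (36(n/6)^3 = (36/6^3)n^3 with 36/6^3 < 1), Case 3 applies: T(n) = Θ(f(n)) = O(n^3).

Answer: O(n^3) - Case 3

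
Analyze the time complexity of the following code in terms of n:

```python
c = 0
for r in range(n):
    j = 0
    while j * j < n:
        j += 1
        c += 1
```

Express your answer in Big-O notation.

Each loop level contributes: n × √n. Multiplying the contributions gives O(n√n).

Answer: O(n√n)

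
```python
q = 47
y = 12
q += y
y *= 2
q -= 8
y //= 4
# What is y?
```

Trace:
`q = 47` → q = 47
`y = 12` → y = 12
`q += y` → q = 59
`y *= 2` → y = 24
`q -= 8` → q = 51
`y //= 4` → y = 6
So y = 6

Answer: 6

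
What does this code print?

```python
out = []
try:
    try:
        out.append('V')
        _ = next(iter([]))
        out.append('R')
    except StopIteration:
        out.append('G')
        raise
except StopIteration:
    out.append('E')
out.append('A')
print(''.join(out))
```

Execution trace: 'V' (inner try body) → 'G' (inner except StopIteration) → 'E' (outer except StopIteration) → 'A' (after the try/except). Output: VGEA

Answer: VGEA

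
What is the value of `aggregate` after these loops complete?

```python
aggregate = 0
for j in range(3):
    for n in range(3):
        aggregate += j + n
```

Sum of all j+n for j,n in 3x3
`aggregate` takes the values: 0 → 1 → 3 → 4 → 6 → 9 → 11 → 14 → 18

Answer: 18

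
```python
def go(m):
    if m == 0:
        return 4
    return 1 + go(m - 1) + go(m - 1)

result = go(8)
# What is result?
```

go(m) = 1 + 2·go(m-1), go(0)=4. Closed form: (4+1)·2^8 - 1 = 1279.

Answer: 1279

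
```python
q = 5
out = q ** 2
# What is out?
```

Trace:
`q = 5` → q = 5
`out = q ** 2` → out = 25
So out = 25

Answer: 25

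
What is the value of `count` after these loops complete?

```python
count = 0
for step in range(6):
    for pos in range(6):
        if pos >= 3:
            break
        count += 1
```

Inner breaks at 3, outer runs 6 times
`count` takes the values: 0 → 1 → 2 → 3 → 4 → 5 → 6 → 7 → 8 → 9 → 10 → 11 → 12 → 13 → 14 → 15 → 16 → 17 → 18

Answer: 18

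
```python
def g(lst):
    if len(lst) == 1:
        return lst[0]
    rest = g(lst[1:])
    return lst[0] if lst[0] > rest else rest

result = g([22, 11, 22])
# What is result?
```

Recursive max over [22, 11, 22] = 22

Answer: 22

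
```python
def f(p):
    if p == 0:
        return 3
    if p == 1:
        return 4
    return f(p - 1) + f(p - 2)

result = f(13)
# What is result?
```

Build up from base cases: f(0)=3, f(1)=4, f(2)=7, f(3)=11, f(4)=18, f(5)=29, f(6)=47, ..., f(13)=1364

Answer: 1364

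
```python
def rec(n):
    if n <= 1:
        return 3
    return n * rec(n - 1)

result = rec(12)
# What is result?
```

rec(12) = 12 * 11 * 10 * 9 * 8 * 7 * 6 * 5 * 4 * 3 * 2 * 3 = 1437004800

Answer: 1437004800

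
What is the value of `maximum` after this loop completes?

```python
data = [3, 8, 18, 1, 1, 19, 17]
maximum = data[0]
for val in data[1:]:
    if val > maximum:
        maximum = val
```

Maximum of [3, 8, 18, 1, 1, 19, 17]
`maximum` takes the values: 3 → 8 → 18 → 19

Answer: 19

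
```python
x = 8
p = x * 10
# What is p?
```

Trace:
`x = 8` → x = 8
`p = x * 10` → p = 80
So p = 80

Answer: 80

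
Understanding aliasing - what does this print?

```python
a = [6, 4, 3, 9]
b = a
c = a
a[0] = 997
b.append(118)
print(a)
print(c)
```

Key concept: multiple aliases.
Step by step:
`a = [6, 4, 3, 9]` → a = [6, 4, 3, 9]
`b = a` → b = [6, 4, 3, 9] (same object as a)
`c = a` → c = [6, 4, 3, 9] (same object as a, b)
`a[0] = 997` → a = [997, 4, 3, 9] (same object as b, c); b = [997, 4, 3, 9] (same object as a, c); c = [997, 4, 3, 9] (same object as a, b)
`b.append(118)` → a = [997, 4, 3, 9, 118] (same object as b, c); b = [997, 4, 3, 9, 118] (same object as a, c); c = [997, 4, 3, 9, 118] (same object as a, b)
`print(a)` → prints [997, 4, 3, 9, 118]
`print(c)` → prints [997, 4, 3, 9, 118]

Answer:
[997, 4, 3, 9, 118]
[997, 4, 3, 9, 118]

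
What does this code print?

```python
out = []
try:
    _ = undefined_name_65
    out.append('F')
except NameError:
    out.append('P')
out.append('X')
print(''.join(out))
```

Execution trace: 'P' (except NameError) → 'X' (after the try/except). Output: PX

Answer: PX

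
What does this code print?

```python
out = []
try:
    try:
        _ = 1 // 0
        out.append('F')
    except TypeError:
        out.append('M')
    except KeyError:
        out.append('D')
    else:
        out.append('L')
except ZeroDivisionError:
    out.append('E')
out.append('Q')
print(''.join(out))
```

Execution trace: 'E' (outer except ZeroDivisionError) → 'Q' (after the try/except). Output: EQ

Answer: EQ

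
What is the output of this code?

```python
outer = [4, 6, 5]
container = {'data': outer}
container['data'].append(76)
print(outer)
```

Key concept: dict holds reference to list.
Step by step:
`outer = [4, 6, 5]` → outer = [4, 6, 5]
`container = {'data': outer}` → container = {'data': [4, 6, 5]}
`container['data'].append(76)` → outer = [4, 6, 5, 76]; container = {'data': [4, 6, 5, 76]}
`print(outer)` → prints [4, 6, 5, 76]

Answer: [4, 6, 5, 76]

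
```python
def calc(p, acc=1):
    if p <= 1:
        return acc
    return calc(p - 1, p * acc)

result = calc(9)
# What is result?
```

Accumulator trace (n, acc): (9, 1) -> (8, 9) -> (7, 72) -> (6, 504) -> (5, 3024) -> (4, 15120) -> (3, 60480) -> (2, 181440) -> (1, 362880) -> return 362880

Answer: 362880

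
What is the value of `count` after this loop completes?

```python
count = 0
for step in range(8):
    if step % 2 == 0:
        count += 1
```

Count numbers divisible by 2 in range(8)
`count` takes the values: 0 → 1 → 2 → 3 → 4

Answer: 4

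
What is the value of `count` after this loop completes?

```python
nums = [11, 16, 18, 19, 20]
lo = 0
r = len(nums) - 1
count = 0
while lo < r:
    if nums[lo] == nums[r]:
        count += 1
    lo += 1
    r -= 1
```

Count matching pairs from ends
`count` takes the values: 0

Answer: 0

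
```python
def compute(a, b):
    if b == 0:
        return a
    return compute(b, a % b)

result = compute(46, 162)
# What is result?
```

compute(46, 162) -> compute(162, 46) -> compute(46, 24) -> compute(24, 22) -> compute(22, 2) -> compute(2, 0) -> 2

Answer: 2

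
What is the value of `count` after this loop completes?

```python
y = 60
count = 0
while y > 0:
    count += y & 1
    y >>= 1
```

Count set bits in 60 (binary: 0b111100)
`count` takes the values: 0 → 1 → 2 → 3 → 4

Answer: 4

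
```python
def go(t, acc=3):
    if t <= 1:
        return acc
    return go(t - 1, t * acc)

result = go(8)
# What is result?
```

Accumulator trace (n, acc): (8, 3) -> (7, 24) -> (6, 168) -> (5, 1008) -> (4, 5040) -> (3, 20160) -> (2, 60480) -> (1, 120960) -> return 120960

Answer: 120960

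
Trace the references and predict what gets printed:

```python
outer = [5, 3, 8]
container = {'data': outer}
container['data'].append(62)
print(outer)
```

Key concept: dict holds reference to list.
Step by step:
`outer = [5, 3, 8]` → outer = [5, 3, 8]
`container = {'data': outer}` → container = {'data': [5, 3, 8]}
`container['data'].append(62)` → outer = [5, 3, 8, 62]; container = {'data': [5, 3, 8, 62]}
`print(outer)` → prints [5, 3, 8, 62]

Answer: [5, 3, 8, 62]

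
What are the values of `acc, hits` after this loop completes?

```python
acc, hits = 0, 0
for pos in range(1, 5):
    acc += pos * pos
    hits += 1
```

Sum of squares and count
`acc, hits` takes the values: (0, 0) → (1, 0) → (1, 1) → (5, 1) → (5, 2) → (14, 2) → (14, 3) → (30, 3) → (30, 4)

Answer: 30, 4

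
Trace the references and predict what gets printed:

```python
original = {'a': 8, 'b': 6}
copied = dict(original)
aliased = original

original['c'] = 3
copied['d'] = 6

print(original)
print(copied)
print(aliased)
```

Key concept: dict() creates copy, assignment creates alias.
Step by step:
`original = {'a': 8, 'b': 6}` → original = {'a': 8, 'b': 6}
`copied = dict(original)` → copied = {'a': 8, 'b': 6}
`aliased = original` → aliased = {'a': 8, 'b': 6} (same object as original)
`original['c'] = 3` → original = {'a': 8, 'b': 6, 'c': 3} (same object as aliased); aliased = {'a': 8, 'b': 6, 'c': 3} (same object as original)
`copied['d'] = 6` → copied = {'a': 8, 'b': 6, 'd': 6}
`print(original)` → prints {'a': 8, 'b': 6, 'c': 3}
`print(copied)` → prints {'a': 8, 'b': 6, 'd': 6}
`print(aliased)` → prints {'a': 8, 'b': 6, 'c': 3}

Answer:
{'a': 8, 'b': 6, 'c': 3}
{'a': 8, 'b': 6, 'd': 6}
{'a': 8, 'b': 6, 'c': 3}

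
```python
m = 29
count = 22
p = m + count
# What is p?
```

Trace:
`m = 29` → m = 29
`count = 22` → count = 22
`p = m + count` → p = 51
So p = 51

Answer: 51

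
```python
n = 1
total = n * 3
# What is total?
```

Trace:
`n = 1` → n = 1
`total = n * 3` → total = 3
So total = 3

Answer: 3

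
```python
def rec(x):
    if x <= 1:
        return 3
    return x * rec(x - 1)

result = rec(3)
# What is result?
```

rec(3) = 3 * 2 * 3 = 18

Answer: 18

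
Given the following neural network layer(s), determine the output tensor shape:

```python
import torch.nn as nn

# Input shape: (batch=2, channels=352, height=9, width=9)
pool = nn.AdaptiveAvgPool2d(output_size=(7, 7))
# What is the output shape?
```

Input: (2, 352, 9, 9) -> Output: (2, 352, 7, 7)

Answer: (2, 352, 7, 7)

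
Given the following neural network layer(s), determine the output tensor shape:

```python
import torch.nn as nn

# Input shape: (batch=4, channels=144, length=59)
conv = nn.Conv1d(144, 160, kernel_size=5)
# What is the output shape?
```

Input: (4, 144, 59) -> Output: (4, 160, 55)

Answer: (4, 160, 55)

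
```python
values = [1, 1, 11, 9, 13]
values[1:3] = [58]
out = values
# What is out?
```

Trace:
`values = [1, 1, 11, 9, 13]` → values = [1, 1, 11, 9, 13]
`values[1:3] = [58]` → values = [1, 58, 9, 13]
`out = values` → out = [1, 58, 9, 13]
So out = [1, 58, 9, 13]

Answer: [1, 58, 9, 13]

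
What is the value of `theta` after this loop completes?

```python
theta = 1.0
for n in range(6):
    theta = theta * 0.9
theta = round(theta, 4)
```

Exponential decay: 1.0 * 0.9^6
`theta` takes the values: 1.0 → 0.9 → 0.81 → 0.729 → 0.6561 → 0.59049 → 0.531441 → 0.5314

Answer: 0.5314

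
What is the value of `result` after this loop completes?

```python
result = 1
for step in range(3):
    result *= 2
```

2^3 = 8
`result` takes the values: 1 → 2 → 4 → 8

Answer: 8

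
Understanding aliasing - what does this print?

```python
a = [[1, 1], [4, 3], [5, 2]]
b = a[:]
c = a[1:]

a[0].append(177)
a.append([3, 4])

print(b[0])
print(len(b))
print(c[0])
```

Key concept: slice with nested mutation.
Step by step:
`a = [[1, 1], [4, 3], [5, 2]]` → a = [[1, 1], [4, 3], [5, 2]]
`b = a[:]` → b = [[1, 1], [4, 3], [5, 2]]
`c = a[1:]` → c = [[4, 3], [5, 2]]
`a[0].append(177)` → a = [[1, 1, 177], [4, 3], [5, 2]]; b = [[1, 1, 177], [4, 3], [5, 2]]
`a.append([3, 4])` → a = [[1, 1, 177], [4, 3], [5, 2], [3, 4]]
`print(b[0])` → prints [1, 1, 177]
`print(len(b))` → prints 3
`print(c[0])` → prints [4, 3]

Answer:
[1, 1, 177]
3
[4, 3]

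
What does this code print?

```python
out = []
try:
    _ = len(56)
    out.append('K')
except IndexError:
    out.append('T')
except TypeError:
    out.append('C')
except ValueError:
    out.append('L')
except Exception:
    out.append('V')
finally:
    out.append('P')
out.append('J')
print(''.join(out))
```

Execution trace: 'C' (except TypeError) → 'P' (finally) → 'J' (after the try/except). Output: CPJ

Answer: CPJ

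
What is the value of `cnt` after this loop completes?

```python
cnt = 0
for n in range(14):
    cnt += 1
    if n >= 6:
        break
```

Loop breaks when n reaches 6, cnt is 7
`cnt` takes the values: 0 → 1 → 2 → 3 → 4 → 5 → 6 → 7

Answer: 7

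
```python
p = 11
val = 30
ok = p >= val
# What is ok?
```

Trace:
`p = 11` → p = 11
`val = 30` → val = 30
`ok = p >= val` → ok = False
So ok = False

Answer: False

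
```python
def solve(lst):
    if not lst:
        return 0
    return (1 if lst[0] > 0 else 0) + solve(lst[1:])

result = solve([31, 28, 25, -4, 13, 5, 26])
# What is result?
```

Count of positive elements in [31, 28, 25, -4, 13, 5, 26] = 6

Answer: 6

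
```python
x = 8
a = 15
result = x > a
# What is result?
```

Trace:
`x = 8` → x = 8
`a = 15` → a = 15
`result = x > a` → result = False
So result = False

Answer: False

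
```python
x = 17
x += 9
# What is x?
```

Trace:
`x = 17` → x = 17
`x += 9` → x = 26
So x = 26

Answer: 26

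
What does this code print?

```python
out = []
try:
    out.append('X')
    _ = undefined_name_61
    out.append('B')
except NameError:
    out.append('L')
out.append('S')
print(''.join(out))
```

Execution trace: 'X' (try body) → 'L' (except NameError) → 'S' (after the try/except). Output: XLS

Answer: XLS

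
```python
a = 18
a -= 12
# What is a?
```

Trace:
`a = 18` → a = 18
`a -= 12` → a = 6
So a = 6

Answer: 6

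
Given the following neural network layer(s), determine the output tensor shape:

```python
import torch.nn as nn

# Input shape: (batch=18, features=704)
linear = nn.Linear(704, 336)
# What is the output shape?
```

Input: (18, 704) -> Output: (18, 336)

Answer: (18, 336)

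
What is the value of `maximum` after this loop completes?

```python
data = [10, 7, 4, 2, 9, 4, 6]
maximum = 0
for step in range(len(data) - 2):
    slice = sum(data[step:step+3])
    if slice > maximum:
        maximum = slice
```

Max sum of 3-element window in [10, 7, 4, 2, 9, 4, 6]
`maximum` takes the values: 0 → 21

Answer: 21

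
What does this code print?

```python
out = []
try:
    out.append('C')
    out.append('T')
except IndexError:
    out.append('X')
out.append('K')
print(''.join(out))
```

Execution trace: 'C' (try body) → 'T' (try body, no exception) → 'K' (after the try/except). Output: CTK

Answer: CTK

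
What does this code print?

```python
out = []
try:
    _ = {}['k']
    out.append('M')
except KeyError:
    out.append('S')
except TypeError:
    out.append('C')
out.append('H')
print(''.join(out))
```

Execution trace: 'S' (except KeyError) → 'H' (after the try/except). Output: SH

Answer: SH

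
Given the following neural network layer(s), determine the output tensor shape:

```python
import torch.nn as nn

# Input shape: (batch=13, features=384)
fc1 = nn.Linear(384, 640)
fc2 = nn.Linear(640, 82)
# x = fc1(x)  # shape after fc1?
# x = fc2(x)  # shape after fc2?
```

Input: (13, 384) -> after fc1: (13, 640) -> Output: (13, 82)

Answer: (13, 82)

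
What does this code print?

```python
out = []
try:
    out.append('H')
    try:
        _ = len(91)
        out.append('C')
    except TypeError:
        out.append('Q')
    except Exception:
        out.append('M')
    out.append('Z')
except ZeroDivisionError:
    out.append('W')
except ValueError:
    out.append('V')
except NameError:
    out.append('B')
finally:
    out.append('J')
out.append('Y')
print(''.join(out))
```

Execution trace: 'H' (try body) → 'Q' (inner except TypeError) → 'Z' (try body, no exception) → 'J' (finally) → 'Y' (after the try/except). Output: HQZJY

Answer: HQZJY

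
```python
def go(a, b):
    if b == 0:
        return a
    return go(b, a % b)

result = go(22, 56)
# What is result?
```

go(22, 56) -> go(56, 22) -> go(22, 12) -> go(12, 10) -> go(10, 2) -> go(2, 0) -> 2

Answer: 2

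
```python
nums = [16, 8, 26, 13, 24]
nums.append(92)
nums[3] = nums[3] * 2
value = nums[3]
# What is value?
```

Trace:
`nums = [16, 8, 26, 13, 24]` → nums = [16, 8, 26, 13, 24]
`nums.append(92)` → nums = [16, 8, 26, 13, 24, 92]
`nums[3] = nums[3] * 2` → nums = [16, 8, 26, 26, 24, 92]
`value = nums[3]` → value = 26
So value = 26

Answer: 26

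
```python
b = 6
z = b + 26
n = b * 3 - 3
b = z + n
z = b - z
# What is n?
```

Trace:
`b = 6` → b = 6
`z = b + 26` → z = 32
`n = b * 3 - 3` → n = 15
`b = z + n` → b = 47
`z = b - z` → z = 15
So n = 15

Answer: 15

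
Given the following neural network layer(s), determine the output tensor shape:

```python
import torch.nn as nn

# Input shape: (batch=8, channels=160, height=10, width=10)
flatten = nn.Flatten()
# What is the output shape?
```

Input: (8, 160, 10, 10) -> Output: (8, 16000)

Answer: (8, 16000)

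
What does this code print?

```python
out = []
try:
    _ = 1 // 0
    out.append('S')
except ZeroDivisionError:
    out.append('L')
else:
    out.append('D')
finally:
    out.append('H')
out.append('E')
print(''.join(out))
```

Execution trace: 'L' (except ZeroDivisionError) → 'H' (finally) → 'E' (after the try/except). Output: LHE

Answer: LHE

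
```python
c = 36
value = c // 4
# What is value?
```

Trace:
`c = 36` → c = 36
`value = c // 4` → value = 9
So value = 9

Answer: 9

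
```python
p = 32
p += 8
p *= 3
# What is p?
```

Trace:
`p = 32` → p = 32
`p += 8` → p = 40
`p *= 3` → p = 120
So p = 120

Answer: 120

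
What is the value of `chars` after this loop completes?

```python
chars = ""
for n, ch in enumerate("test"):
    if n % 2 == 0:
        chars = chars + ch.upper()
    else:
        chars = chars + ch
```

Uppercase even positions in 'test'
`chars` takes the values: "" → "T" → "Te" → "TeS" → "TeSt"

Answer: "TeSt"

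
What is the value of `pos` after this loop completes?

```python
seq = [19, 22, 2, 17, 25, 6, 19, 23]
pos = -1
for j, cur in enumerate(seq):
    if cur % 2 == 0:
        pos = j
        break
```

First even number index in [19, 22, 2, 17, 25, 6, 19, 23]
`pos` takes the values: -1 → 1

Answer: 1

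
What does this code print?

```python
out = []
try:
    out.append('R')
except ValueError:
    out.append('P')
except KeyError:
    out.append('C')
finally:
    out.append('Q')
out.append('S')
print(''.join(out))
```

Execution trace: 'R' (try body, no exception) → 'Q' (finally) → 'S' (after the try/except). Output: RQS

Answer: RQS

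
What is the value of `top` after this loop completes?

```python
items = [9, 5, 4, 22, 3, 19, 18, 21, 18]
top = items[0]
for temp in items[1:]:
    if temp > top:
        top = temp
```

Maximum of [9, 5, 4, 22, 3, 19, 18, 21, 18]
`top` takes the values: 9 → 22

Answer: 22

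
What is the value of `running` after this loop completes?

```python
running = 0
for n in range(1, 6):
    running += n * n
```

Sum of squares 1² to 5² = 55
`running` takes the values: 0 → 1 → 5 → 14 → 30 → 55

Answer: 55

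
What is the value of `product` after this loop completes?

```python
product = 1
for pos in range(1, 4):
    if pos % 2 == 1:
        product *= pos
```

Product of odd numbers 1 to 3
`product` takes the values: 1 → 3

Answer: 3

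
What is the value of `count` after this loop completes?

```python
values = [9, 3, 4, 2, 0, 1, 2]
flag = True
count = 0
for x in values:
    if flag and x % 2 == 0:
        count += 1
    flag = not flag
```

Count even values at even positions
`count` takes the values: 0 → 1 → 2 → 3

Answer: 3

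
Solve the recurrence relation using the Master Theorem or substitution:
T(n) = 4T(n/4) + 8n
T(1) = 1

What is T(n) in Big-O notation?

By Master Theorem: a=4, b=4, f(n)=8n. Since log_4(4) = 1 and f(n) = Θ(n^1), Case 2 applies. T(n) = O(n log n).

Answer: O(n log n)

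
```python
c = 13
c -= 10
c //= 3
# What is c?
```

Trace:
`c = 13` → c = 13
`c -= 10` → c = 3
`c //= 3` → c = 1
So c = 1

Answer: 1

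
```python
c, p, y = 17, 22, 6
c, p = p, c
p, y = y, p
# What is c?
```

Trace:
`c, p, y = 17, 22, 6` → c = 17; p = 22; y = 6
`c, p = p, c` → c = 22; p = 17
`p, y = y, p` → p = 6; y = 17
So c = 22

Answer: 22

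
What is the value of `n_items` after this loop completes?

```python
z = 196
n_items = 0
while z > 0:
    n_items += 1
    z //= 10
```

Count digits by repeated division by 10
`n_items` takes the values: 0 → 1 → 2 → 3

Answer: 3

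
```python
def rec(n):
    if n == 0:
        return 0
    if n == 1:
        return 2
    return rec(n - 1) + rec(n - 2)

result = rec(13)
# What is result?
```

Build up from base cases: rec(0)=0, rec(1)=2, rec(2)=2, rec(3)=4, rec(4)=6, rec(5)=10, rec(6)=16, ..., rec(13)=466

Answer: 466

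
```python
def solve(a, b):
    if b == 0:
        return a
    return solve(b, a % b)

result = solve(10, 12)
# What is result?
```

solve(10, 12) -> solve(12, 10) -> solve(10, 2) -> solve(2, 0) -> 2

Answer: 2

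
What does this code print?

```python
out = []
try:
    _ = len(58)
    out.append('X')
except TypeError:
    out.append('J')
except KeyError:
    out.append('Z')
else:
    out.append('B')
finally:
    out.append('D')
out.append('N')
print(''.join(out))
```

Execution trace: 'J' (except TypeError) → 'D' (finally) → 'N' (after the try/except). Output: JDN

Answer: JDN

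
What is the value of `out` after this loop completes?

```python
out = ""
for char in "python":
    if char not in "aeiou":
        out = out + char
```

Remove vowels from 'python'
`out` takes the values: "" → "p" → "py" → "pyt" → "pyth" → "pythn"

Answer: "pythn"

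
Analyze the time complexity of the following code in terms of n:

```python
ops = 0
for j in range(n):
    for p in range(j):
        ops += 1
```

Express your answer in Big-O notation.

Each loop level contributes: n × n. Multiplying the contributions gives O(n^2).

Answer: O(n^2)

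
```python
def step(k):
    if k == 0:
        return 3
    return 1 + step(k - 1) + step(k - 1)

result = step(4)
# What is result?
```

step(k) = 1 + 2·step(k-1), step(0)=3. Closed form: (3+1)·2^4 - 1 = 63.

Answer: 63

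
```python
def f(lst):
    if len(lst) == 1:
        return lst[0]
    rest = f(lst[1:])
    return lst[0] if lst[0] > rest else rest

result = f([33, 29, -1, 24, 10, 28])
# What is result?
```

Recursive max over [33, 29, -1, 24, 10, 28] = 33

Answer: 33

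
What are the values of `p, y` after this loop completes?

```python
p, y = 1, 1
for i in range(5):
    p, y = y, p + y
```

Fibonacci: after 5 iterations
`p, y` takes the values: (1, 1) → (1, 2) → (2, 3) → (3, 5) → (5, 8) → (8, 13)

Answer: 8, 13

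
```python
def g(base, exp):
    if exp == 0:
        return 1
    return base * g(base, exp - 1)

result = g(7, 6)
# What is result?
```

g(7, 6) = 7 * 7 * 7 * 7 * 7 * 7 = 117649

Answer: 117649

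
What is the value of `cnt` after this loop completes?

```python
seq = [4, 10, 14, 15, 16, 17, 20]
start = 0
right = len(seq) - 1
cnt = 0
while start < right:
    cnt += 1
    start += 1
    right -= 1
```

Iterations until pointers meet (list length 7)
`cnt` takes the values: 0 → 1 → 2 → 3

Answer: 3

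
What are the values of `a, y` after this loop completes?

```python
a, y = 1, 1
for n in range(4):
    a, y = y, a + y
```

Fibonacci: after 4 iterations
`a, y` takes the values: (1, 1) → (1, 2) → (2, 3) → (3, 5) → (5, 8)

Answer: 5, 8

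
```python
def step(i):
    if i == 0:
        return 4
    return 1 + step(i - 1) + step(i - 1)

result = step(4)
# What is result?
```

step(i) = 1 + 2·step(i-1), step(0)=4. Closed form: (4+1)·2^4 - 1 = 79.

Answer: 79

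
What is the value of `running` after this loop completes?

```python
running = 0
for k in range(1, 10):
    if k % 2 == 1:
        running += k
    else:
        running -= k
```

Add odd, subtract even
`running` takes the values: 0 → 1 → -1 → 2 → -2 → 3 → -3 → 4 → -4 → 5

Answer: 5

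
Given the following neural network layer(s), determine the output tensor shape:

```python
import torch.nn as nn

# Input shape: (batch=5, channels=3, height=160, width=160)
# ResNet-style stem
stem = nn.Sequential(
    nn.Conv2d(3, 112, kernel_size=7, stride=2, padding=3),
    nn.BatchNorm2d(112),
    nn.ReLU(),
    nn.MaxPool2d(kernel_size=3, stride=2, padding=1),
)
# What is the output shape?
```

Input: (5, 3, 160, 160) -> after Conv2d 7x7 stride=2: (5, 112, 80, 80) -> Output: (5, 112, 40, 40)

Answer: (5, 112, 40, 40)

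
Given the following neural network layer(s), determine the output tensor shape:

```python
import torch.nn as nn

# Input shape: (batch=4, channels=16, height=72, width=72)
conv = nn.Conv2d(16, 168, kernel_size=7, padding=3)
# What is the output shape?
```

Input: (4, 16, 72, 72) -> Output: (4, 168, 72, 72)

Answer: (4, 168, 72, 72)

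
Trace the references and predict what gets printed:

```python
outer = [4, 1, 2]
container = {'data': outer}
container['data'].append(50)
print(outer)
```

Key concept: dict holds reference to list.
Step by step:
`outer = [4, 1, 2]` → outer = [4, 1, 2]
`container = {'data': outer}` → container = {'data': [4, 1, 2]}
`container['data'].append(50)` → outer = [4, 1, 2, 50]; container = {'data': [4, 1, 2, 50]}
`print(outer)` → prints [4, 1, 2, 50]

Answer: [4, 1, 2, 50]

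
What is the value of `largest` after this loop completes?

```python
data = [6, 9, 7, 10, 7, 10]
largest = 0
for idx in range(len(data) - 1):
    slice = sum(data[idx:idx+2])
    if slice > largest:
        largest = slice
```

Max sum of 2-element window in [6, 9, 7, 10, 7, 10]
`largest` takes the values: 0 → 15 → 16 → 17

Answer: 17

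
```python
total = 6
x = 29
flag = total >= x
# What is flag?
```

Trace:
`total = 6` → total = 6
`x = 29` → x = 29
`flag = total >= x` → flag = False
So flag = False

Answer: False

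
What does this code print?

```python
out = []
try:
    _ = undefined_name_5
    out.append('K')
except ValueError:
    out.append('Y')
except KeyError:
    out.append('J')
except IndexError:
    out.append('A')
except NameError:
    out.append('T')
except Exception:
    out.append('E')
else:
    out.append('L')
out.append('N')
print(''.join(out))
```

Execution trace: 'T' (except NameError) → 'N' (after the try/except). Output: TN

Answer: TN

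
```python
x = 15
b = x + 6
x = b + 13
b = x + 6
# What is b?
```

Trace:
`x = 15` → x = 15
`b = x + 6` → b = 21
`x = b + 13` → x = 34
`b = x + 6` → b = 40
So b = 40

Answer: 40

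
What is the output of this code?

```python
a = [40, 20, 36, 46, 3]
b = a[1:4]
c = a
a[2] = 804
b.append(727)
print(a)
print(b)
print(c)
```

Key concept: slice vs alias.
Step by step:
`a = [40, 20, 36, 46, 3]` → a = [40, 20, 36, 46, 3]
`b = a[1:4]` → b = [20, 36, 46]
`c = a` → c = [40, 20, 36, 46, 3] (same object as a)
`a[2] = 804` → a = [40, 20, 804, 46, 3] (same object as c); c = [40, 20, 804, 46, 3] (same object as a)
`b.append(727)` → b = [20, 36, 46, 727]
`print(a)` → prints [40, 20, 804, 46, 3]
`print(b)` → prints [20, 36, 46, 727]
`print(c)` → prints [40, 20, 804, 46, 3]

Answer:
[40, 20, 804, 46, 3]
[20, 36, 46, 727]
[40, 20, 804, 46, 3]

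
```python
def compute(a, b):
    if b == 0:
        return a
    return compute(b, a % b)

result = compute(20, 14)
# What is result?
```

compute(20, 14) -> compute(14, 6) -> compute(6, 2) -> compute(2, 0) -> 2

Answer: 2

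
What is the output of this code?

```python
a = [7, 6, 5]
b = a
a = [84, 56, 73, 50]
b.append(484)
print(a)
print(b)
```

Key concept: rebinding vs mutation: a is rebound to a new list, b still points at the original.
Step by step:
`a = [7, 6, 5]` → a = [7, 6, 5]
`b = a` → b = [7, 6, 5] (same object as a)
`a = [84, 56, 73, 50]` → a = [84, 56, 73, 50]
`b.append(484)` → b = [7, 6, 5, 484]
`print(a)` → prints [84, 56, 73, 50]
`print(b)` → prints [7, 6, 5, 484]

Answer:
[84, 56, 73, 50]
[7, 6, 5, 484]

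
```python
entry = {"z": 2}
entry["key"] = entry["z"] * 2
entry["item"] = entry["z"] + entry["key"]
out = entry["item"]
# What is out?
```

Trace:
`entry = {"z": 2}` → entry = {'z': 2}
`entry["key"] = entry["z"] * 2` → entry = {'z': 2, 'key': 4}
`entry["item"] = entry["z"] + entry["key"]` → entry = {'z': 2, 'key': 4, 'item': 6}
`out = entry["item"]` → out = 6
So out = 6

Answer: 6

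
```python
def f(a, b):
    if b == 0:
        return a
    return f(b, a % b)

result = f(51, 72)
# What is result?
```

f(51, 72) -> f(72, 51) -> f(51, 21) -> f(21, 9) -> f(9, 3) -> f(3, 0) -> 3

Answer: 3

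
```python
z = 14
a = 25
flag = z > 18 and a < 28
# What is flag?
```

Trace:
`z = 14` → z = 14
`a = 25` → a = 25
`flag = z > 18 and a < 28` → flag = False
So flag = False

Answer: False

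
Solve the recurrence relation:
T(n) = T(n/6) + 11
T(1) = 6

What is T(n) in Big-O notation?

Each step divides n by 6 and adds 11. After log_6(n) steps we reach T(1)=6. So T(n) = 11·log_6(n) + 6 = O(log n).

Answer: O(log n)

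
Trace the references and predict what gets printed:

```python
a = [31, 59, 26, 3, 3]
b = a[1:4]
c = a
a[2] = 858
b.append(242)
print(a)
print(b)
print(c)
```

Key concept: slice vs alias.
Step by step:
`a = [31, 59, 26, 3, 3]` → a = [31, 59, 26, 3, 3]
`b = a[1:4]` → b = [59, 26, 3]
`c = a` → c = [31, 59, 26, 3, 3] (same object as a)
`a[2] = 858` → a = [31, 59, 858, 3, 3] (same object as c); c = [31, 59, 858, 3, 3] (same object as a)
`b.append(242)` → b = [59, 26, 3, 242]
`print(a)` → prints [31, 59, 858, 3, 3]
`print(b)` → prints [59, 26, 3, 242]
`print(c)` → prints [31, 59, 858, 3, 3]

Answer:
[31, 59, 858, 3, 3]
[59, 26, 3, 242]
[31, 59, 858, 3, 3]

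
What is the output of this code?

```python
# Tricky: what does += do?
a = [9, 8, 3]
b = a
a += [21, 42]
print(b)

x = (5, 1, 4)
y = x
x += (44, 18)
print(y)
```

Key concept: += behavior differs for mutable vs immutable.
Step by step:
`a = [9, 8, 3]` → a = [9, 8, 3]
`b = a` → b = [9, 8, 3] (same object as a)
`a += [21, 42]` → a = [9, 8, 3, 21, 42] (same object as b); b = [9, 8, 3, 21, 42] (same object as a)
`print(b)` → prints [9, 8, 3, 21, 42]
`x = (5, 1, 4)` → x = (5, 1, 4)
`y = x` → y = (5, 1, 4)
`x += (44, 18)` → x = (5, 1, 4, 44, 18)
`print(y)` → prints (5, 1, 4)

Answer:
[9, 8, 3, 21, 42]
(5, 1, 4)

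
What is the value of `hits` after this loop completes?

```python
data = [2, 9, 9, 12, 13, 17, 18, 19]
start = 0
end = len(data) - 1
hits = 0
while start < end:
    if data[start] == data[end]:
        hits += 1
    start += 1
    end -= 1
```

Count matching pairs from ends
`hits` takes the values: 0

Answer: 0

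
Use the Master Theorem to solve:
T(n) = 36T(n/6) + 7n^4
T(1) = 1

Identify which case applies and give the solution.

a=36, b=6, f(n)=7n^4. log_6(36) = 2. Since c=4 > 2 and the regularity condition holds (36(n/6)^4 = (36/6^4)n^4 with 36/6^4 < 1), Case 3 applies: T(n) = Θ(f(n)) = O(n^4).

Answer: O(n^4) - Case 3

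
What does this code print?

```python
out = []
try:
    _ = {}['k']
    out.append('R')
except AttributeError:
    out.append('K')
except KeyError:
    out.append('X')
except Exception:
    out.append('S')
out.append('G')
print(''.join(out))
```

Execution trace: 'X' (except KeyError) → 'G' (after the try/except). Output: XG

Answer: XG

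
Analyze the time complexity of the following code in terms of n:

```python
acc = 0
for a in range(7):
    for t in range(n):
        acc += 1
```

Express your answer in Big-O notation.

Each loop level contributes: 1 × n. Multiplying the contributions gives O(n).

Answer: O(n)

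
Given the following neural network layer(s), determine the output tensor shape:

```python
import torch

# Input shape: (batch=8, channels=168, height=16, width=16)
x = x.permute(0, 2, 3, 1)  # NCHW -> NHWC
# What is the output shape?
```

Input: (8, 168, 16, 16) -> Output: (8, 16, 16, 168)

Answer: (8, 16, 16, 168)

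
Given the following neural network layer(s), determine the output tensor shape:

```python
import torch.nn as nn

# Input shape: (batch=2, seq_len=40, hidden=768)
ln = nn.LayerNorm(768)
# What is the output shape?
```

Input: (2, 40, 768) -> Output: (2, 40, 768)

Answer: (2, 40, 768)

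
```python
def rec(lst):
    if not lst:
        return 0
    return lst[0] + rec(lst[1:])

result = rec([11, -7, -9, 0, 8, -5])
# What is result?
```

11 + (-7) + (-9) + 0 + 8 + (-5) + 0 = -2

Answer: -2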